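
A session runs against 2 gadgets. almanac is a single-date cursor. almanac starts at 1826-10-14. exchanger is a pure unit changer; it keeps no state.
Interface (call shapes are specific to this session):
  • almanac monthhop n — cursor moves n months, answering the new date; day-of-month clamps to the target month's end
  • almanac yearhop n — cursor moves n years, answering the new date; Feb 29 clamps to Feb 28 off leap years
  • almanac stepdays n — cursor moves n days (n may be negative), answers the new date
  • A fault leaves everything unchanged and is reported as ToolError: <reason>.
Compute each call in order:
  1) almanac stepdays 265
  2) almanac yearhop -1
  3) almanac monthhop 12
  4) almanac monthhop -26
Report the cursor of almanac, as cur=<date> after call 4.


Calling almanac stepdays on n: 265, yielding 1827-07-06.
Now I run almanac yearhop on n: -1, giving 1826-07-06.
Next I call almanac monthhop on n: 12, and see 1827-07-06.
Now I run almanac monthhop on n: -26, — result: 1825-05-06.

Answer: cur=1825-05-06


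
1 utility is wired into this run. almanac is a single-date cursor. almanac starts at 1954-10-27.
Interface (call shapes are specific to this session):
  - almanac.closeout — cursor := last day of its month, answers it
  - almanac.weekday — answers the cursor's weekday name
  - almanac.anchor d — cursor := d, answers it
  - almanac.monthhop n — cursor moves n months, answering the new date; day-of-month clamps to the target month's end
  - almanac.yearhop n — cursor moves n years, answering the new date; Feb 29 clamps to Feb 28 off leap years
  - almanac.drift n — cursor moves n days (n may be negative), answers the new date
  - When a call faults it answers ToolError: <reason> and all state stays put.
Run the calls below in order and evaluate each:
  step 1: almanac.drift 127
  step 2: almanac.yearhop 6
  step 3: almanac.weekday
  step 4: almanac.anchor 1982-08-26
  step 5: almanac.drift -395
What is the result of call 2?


>> almanac.drift(127)
<< 1955-03-03
>> almanac.yearhop(6)
<< 1961-03-03
>> almanac.weekday()
<< Friday
>> almanac.anchor(1982-08-26)
<< 1982-08-26
>> almanac.drift(-395)
<< 1981-07-27

Answer: 1961-03-03


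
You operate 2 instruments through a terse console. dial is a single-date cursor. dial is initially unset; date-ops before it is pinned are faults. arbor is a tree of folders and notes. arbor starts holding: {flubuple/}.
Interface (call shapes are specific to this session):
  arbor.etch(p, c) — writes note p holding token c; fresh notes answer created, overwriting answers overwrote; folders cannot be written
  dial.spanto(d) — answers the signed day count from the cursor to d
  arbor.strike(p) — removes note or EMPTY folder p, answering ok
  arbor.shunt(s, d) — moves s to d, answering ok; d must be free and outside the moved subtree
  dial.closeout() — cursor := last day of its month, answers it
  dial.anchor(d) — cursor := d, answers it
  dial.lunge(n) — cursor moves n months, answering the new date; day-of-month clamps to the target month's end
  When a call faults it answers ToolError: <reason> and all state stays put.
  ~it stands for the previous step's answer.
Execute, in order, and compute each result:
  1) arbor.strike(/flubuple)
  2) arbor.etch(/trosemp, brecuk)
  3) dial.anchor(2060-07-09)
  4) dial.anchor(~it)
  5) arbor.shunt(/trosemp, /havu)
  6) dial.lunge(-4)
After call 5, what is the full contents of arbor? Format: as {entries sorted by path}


;; arbor.strike(/flubuple) => ok
;; arbor.etch(/trosemp, brecuk) => created
;; dial.anchor(2060-07-09) => 2060-07-09
;; dial.anchor(~it) => 2060-07-09
;; arbor.shunt(/trosemp, /havu) => ok
;; dial.lunge(-4) => 2060-03-09

Answer: {havu=brecuk}


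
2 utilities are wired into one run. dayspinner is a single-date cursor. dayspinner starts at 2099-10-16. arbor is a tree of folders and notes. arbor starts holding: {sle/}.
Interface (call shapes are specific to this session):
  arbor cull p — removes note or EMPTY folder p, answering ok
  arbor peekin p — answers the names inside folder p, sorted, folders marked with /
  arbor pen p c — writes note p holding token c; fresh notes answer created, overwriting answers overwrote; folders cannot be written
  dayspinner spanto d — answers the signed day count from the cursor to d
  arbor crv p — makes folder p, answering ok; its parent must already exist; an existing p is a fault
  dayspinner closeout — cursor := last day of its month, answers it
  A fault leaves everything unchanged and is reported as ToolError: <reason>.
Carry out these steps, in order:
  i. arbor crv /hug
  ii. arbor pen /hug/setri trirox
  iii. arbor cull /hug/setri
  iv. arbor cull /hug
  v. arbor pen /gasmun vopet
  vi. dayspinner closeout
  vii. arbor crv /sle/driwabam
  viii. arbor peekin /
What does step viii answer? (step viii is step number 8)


Invoking arbor crv(p=/hug): ok.
I invoke arbor pen(p=/hug/setri, c=trirox), — result: created.
Now I run arbor cull(p=/hug/setri), — result: ok.
I invoke arbor cull(p=/hug), and see ok.
I call arbor pen(p=/gasmun, c=vopet), and get created.
Invoking dayspinner closeout(), and get 2099-10-31.
Now I run arbor crv(p=/sle/driwabam), — result: ok.
Next I call arbor peekin(p=/), and see [gasmun, sle/].

Answer: [gasmun, sle/]


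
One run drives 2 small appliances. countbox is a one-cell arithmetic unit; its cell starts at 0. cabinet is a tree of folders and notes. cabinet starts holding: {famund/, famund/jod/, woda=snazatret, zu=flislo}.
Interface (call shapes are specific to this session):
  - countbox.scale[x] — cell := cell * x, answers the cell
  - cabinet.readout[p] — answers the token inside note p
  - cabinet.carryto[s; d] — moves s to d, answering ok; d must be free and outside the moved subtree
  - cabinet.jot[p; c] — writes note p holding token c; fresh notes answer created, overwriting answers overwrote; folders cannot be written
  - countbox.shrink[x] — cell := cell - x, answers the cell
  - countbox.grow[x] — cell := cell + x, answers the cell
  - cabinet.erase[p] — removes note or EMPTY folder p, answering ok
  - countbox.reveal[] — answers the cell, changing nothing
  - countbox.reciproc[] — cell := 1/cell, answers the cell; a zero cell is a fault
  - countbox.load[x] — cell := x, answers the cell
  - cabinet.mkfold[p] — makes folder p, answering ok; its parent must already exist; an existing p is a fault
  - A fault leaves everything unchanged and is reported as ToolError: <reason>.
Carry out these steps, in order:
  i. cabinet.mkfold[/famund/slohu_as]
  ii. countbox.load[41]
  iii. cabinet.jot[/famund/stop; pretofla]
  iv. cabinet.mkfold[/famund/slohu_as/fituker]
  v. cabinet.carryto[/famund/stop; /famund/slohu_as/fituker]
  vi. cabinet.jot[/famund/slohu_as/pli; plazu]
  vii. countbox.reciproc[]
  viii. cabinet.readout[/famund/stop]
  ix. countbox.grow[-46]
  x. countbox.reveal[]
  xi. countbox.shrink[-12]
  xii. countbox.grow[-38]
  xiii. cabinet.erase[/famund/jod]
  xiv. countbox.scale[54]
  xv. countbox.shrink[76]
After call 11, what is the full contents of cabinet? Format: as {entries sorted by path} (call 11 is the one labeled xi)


% cabinet.mkfold(p→/famund/slohu_as) : ok
% countbox.load(x→41) : 41
% cabinet.jot(p→/famund/stop, c→pretofla) : created
% cabinet.mkfold(p→/famund/slohu_as/fituker) : ok
% cabinet.carryto(s→/famund/stop, d→/famund/slohu_as/fituker) : ToolError: exists
% cabinet.jot(p→/famund/slohu_as/pli, c→plazu) : created
% countbox.reciproc() : 1/41
% cabinet.readout(p→/famund/stop) : pretofla
% countbox.grow(x→-46) : -1885/41
% countbox.reveal() : -1885/41
% countbox.shrink(x→-12) : -1393/41
% countbox.grow(x→-38) : -2951/41
% cabinet.erase(p→/famund/jod) : ok
% countbox.scale(x→54) : -159354/41
% countbox.shrink(x→76) : -162470/41

Answer: {famund/, famund/jod/, famund/slohu_as/, famund/slohu_as/fituker/, famund/slohu_as/pli=plazu, famund/stop=pretofla, woda=snazatret, zu=flislo}


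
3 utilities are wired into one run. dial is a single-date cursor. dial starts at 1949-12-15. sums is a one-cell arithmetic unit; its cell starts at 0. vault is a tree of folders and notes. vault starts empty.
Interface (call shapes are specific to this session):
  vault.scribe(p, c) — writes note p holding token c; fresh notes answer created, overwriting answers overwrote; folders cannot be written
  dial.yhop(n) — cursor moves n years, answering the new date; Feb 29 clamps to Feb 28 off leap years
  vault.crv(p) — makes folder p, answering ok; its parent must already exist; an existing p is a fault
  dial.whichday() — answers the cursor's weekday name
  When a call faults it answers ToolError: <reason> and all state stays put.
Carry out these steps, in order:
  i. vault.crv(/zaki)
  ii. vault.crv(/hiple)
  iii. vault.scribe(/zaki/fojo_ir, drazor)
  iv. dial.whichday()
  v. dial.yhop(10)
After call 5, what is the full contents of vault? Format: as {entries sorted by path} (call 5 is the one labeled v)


Answer: {hiple/, zaki/, zaki/fojo_ir=drazor}

Derivation:
Calling vault.crv using p→/zaki: ok.
Invoking vault.crv using p→/hiple, → ok.
Then vault.scribe using p→/zaki/fojo_ir, c→drazor: created.
I use dial.whichday, and see Thursday.
I run dial.yhop using n→10, giving 1959-12-15.


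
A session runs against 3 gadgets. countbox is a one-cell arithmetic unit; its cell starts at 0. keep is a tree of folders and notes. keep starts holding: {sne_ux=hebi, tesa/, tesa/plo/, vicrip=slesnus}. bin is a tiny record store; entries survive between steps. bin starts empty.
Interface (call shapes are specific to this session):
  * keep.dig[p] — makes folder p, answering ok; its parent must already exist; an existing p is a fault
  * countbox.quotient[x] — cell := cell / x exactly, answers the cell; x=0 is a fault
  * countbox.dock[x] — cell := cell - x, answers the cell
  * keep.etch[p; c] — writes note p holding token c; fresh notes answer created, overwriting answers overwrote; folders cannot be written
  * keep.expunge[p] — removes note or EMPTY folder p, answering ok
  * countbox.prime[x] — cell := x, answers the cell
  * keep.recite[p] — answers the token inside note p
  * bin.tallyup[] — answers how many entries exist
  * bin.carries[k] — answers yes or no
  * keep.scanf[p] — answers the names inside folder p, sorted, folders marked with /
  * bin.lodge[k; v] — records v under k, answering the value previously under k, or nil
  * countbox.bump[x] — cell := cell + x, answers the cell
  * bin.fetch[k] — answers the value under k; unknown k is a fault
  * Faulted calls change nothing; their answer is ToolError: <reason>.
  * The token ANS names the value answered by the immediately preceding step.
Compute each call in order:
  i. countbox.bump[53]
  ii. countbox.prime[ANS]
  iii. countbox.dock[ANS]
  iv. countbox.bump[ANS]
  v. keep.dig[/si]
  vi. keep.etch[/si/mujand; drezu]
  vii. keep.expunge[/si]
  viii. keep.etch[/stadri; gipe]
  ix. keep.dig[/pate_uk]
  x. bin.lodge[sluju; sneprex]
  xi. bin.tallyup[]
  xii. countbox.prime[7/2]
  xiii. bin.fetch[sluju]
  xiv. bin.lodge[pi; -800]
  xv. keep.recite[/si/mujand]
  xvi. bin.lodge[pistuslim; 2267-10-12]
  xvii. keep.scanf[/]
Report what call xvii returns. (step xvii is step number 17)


Answer: [pate_uk/, si/, sne_ux, stadri, tesa/, vicrip]

Derivation:
Do: bump[x=53]
See: 53
Do: prime[x=ANS]
See: 53
Do: dock[x=ANS]
See: 0
Do: bump[x=ANS]
See: 0
Do: dig[p=/si]
See: ok
Do: etch[p=/si/mujand; c=drezu]
See: created
Do: expunge[p=/si]
See: ToolError: not empty
Do: etch[p=/stadri; c=gipe]
See: created
Do: dig[p=/pate_uk]
See: ok
Do: lodge[k=sluju; v=sneprex]
See: nil
Do: tallyup[]
See: 1
Do: prime[x=7/2]
See: 7/2
Do: fetch[k=sluju]
See: sneprex
Do: lodge[k=pi; v=-800]
See: nil
Do: recite[p=/si/mujand]
See: drezu
Do: lodge[k=pistuslim; v=2267-10-12]
See: nil
Do: scanf[p=/]
See: [pate_uk/, si/, sne_ux, stadri, tesa/, vicrip]


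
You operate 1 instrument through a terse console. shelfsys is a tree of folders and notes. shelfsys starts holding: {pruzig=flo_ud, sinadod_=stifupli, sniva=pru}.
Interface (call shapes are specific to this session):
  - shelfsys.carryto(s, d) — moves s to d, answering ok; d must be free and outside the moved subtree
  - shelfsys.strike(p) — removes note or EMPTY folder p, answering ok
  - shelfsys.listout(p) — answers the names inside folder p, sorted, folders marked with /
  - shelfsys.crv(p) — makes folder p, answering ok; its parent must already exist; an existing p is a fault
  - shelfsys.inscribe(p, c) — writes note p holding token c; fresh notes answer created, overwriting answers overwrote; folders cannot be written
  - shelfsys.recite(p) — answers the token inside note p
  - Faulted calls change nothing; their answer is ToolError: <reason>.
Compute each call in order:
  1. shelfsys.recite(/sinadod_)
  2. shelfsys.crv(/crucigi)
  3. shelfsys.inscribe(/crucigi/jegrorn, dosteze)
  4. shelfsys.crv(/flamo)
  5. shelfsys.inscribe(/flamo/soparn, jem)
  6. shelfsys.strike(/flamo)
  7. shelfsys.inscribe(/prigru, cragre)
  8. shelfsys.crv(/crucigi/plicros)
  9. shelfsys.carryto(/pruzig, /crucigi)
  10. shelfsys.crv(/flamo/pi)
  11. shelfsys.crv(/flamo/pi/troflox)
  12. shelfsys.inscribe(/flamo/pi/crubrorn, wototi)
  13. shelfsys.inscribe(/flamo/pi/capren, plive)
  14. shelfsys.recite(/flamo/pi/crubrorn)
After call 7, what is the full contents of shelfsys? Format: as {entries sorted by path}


Then recite on p='/sinadod_', — result: stifupli.
I use crv on p='/crucigi', and get ok.
Now I run inscribe on p='/crucigi/jegrorn', c='dosteze', and observe created.
Then crv on p='/flamo', which returns ok.
Calling inscribe on p='/flamo/soparn', c='jem', which returns created.
Then strike on p='/flamo', and observe ToolError: not empty.
Next I call inscribe on p='/prigru', c='cragre', giving created.
I invoke crv on p='/crucigi/plicros', and observe ok.
Now I run carryto on s='/pruzig', d='/crucigi', and observe ToolError: exists.
Invoking crv on p='/flamo/pi', and get ok.
I use crv on p='/flamo/pi/troflox': ok.
Using inscribe on p='/flamo/pi/crubrorn', c='wototi', and observe created.
I try inscribe on p='/flamo/pi/capren', c='plive', which returns created.
Then recite on p='/flamo/pi/crubrorn', giving wototi.

Answer: {crucigi/, crucigi/jegrorn=dosteze, flamo/, flamo/soparn=jem, prigru=cragre, pruzig=flo_ud, sinadod_=stifupli, sniva=pru}


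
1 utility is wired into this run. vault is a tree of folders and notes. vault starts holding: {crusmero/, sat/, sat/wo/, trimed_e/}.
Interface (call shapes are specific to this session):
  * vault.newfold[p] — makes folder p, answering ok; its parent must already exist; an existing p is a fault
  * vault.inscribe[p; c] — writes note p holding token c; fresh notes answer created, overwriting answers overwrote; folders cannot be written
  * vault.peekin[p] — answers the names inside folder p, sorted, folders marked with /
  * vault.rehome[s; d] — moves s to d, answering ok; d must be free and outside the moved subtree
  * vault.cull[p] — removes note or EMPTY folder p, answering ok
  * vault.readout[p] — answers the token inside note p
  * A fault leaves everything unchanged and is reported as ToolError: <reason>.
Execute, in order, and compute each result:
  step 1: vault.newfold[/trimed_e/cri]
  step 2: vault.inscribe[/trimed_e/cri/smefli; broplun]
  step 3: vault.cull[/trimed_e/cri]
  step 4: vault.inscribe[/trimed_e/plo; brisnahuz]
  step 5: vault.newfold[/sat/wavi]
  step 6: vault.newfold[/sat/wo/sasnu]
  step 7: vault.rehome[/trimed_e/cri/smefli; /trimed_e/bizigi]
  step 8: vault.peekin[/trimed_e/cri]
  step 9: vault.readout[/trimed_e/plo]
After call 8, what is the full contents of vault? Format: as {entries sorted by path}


·→ vault.newfold(p=/trimed_e/cri)
·← ok
·→ vault.inscribe(p=/trimed_e/cri/smefli, c=broplun)
·← created
·→ vault.cull(p=/trimed_e/cri)
·← ToolError: not empty
·→ vault.inscribe(p=/trimed_e/plo, c=brisnahuz)
·← created
·→ vault.newfold(p=/sat/wavi)
·← ok
·→ vault.newfold(p=/sat/wo/sasnu)
·← ok
·→ vault.rehome(s=/trimed_e/cri/smefli, d=/trimed_e/bizigi)
·← ok
·→ vault.peekin(p=/trimed_e/cri)
·← []
·→ vault.readout(p=/trimed_e/plo)
·← brisnahuz

Answer: {crusmero/, sat/, sat/wavi/, sat/wo/, sat/wo/sasnu/, trimed_e/, trimed_e/bizigi=broplun, trimed_e/cri/, trimed_e/plo=brisnahuz}


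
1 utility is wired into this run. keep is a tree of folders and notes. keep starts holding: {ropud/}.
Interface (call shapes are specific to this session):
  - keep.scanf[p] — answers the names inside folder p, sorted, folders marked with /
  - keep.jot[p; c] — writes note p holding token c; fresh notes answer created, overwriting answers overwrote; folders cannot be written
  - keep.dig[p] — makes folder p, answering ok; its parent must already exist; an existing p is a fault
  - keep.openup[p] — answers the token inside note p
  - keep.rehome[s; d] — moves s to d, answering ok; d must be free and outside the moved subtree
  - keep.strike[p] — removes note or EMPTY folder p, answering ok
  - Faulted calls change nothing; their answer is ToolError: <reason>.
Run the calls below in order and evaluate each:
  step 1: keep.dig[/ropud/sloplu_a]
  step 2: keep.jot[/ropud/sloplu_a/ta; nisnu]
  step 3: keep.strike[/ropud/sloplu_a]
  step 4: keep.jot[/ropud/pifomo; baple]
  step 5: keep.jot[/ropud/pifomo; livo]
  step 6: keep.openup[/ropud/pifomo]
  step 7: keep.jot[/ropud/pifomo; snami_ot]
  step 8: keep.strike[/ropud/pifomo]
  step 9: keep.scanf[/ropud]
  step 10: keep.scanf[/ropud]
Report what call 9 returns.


·→ keep.dig(/ropud/sloplu_a)
·← ok
·→ keep.jot(/ropud/sloplu_a/ta, nisnu)
·← created
·→ keep.strike(/ropud/sloplu_a)
·← ToolError: not empty
·→ keep.jot(/ropud/pifomo, baple)
·← created
·→ keep.jot(/ropud/pifomo, livo)
·← overwrote
·→ keep.openup(/ropud/pifomo)
·← livo
·→ keep.jot(/ropud/pifomo, snami_ot)
·← overwrote
·→ keep.strike(/ropud/pifomo)
·← ok
·→ keep.scanf(/ropud)
·← [sloplu_a/]
·→ keep.scanf(/ropud)
·← [sloplu_a/]

Answer: [sloplu_a/]


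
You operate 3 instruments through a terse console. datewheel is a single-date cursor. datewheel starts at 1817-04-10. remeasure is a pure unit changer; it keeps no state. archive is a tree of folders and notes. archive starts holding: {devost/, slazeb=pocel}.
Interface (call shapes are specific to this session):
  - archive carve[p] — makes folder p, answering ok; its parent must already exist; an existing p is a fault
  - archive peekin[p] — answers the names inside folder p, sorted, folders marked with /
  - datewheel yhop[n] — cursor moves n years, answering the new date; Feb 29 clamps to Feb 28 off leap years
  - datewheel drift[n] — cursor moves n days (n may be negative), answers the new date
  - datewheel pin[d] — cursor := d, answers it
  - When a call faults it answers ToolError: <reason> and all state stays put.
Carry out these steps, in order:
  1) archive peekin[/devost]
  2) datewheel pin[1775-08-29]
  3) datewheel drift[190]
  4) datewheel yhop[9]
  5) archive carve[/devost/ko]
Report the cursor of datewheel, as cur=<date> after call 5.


Answer: cur=1785-03-06

Derivation:
Next I call archive peekin on p: /devost, yielding [].
Next I call datewheel pin on d: 1775-08-29, and see 1775-08-29.
Then datewheel drift on n: 190, which returns 1776-03-06.
Invoking datewheel yhop on n: 9, — result: 1785-03-06.
Invoking archive carve on p: /devost/ko, and observe ok.


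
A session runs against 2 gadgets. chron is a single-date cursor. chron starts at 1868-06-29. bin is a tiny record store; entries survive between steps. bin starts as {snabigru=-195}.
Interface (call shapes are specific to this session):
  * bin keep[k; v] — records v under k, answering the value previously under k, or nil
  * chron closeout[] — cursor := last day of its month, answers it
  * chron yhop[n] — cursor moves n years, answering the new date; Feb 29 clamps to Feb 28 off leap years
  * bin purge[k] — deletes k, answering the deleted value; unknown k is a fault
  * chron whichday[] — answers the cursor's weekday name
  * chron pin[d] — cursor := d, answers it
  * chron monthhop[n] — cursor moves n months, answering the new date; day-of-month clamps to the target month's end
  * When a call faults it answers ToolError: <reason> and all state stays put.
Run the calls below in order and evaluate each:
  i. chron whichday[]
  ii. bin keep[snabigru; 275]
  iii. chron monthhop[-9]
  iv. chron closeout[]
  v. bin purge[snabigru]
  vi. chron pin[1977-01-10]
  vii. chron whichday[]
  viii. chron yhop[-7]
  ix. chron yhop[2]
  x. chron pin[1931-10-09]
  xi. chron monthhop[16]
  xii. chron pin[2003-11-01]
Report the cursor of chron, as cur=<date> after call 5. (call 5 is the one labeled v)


CALL chron whichday[]
RET  Monday
CALL bin keep[snabigru; 275]
RET  -195
CALL chron monthhop[-9]
RET  1867-09-29
CALL chron closeout[]
RET  1867-09-30
CALL bin purge[snabigru]
RET  275
CALL chron pin[1977-01-10]
RET  1977-01-10
CALL chron whichday[]
RET  Monday
CALL chron yhop[-7]
RET  1970-01-10
CALL chron yhop[2]
RET  1972-01-10
CALL chron pin[1931-10-09]
RET  1931-10-09
CALL chron monthhop[16]
RET  1933-02-09
CALL chron pin[2003-11-01]
RET  2003-11-01

Answer: cur=1867-09-30


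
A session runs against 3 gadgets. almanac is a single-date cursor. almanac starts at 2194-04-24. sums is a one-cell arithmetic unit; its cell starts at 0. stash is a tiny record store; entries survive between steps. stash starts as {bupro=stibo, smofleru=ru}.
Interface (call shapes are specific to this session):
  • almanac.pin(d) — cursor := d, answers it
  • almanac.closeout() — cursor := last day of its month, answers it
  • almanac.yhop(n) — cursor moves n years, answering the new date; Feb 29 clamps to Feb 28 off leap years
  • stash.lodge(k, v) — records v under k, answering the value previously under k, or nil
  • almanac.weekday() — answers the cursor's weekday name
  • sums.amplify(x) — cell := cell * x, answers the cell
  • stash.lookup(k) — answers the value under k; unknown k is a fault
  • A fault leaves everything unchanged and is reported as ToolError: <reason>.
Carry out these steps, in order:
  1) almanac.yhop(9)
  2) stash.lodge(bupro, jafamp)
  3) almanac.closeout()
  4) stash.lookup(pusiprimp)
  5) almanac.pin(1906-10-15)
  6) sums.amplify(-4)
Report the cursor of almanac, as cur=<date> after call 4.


Do: yhop[n→9]
See: 2203-04-24
Do: lodge[k→bupro; v→jafamp]
See: stibo
Do: closeout[]
See: 2203-04-30
Do: lookup[k→pusiprimp]
See: ToolError: no such key pusiprimp
Do: pin[d→1906-10-15]
See: 1906-10-15
Do: amplify[x→-4]
See: 0

Answer: cur=2203-04-30


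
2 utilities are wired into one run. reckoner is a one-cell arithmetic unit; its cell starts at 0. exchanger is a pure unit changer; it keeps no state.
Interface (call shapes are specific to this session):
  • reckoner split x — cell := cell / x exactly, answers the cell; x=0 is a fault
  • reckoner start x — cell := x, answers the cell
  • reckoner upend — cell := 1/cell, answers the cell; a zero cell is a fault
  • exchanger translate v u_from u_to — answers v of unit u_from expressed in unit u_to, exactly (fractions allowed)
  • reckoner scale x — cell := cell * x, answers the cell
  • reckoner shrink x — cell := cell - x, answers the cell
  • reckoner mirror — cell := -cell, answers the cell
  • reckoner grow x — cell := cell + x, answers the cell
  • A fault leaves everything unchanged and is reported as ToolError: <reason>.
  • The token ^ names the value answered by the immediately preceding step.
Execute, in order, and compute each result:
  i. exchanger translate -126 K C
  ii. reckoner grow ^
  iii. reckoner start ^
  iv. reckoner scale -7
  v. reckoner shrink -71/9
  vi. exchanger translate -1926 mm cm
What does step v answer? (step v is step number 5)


Answer: 504349/180

Derivation:
==> exchanger translate(-126, K, C)
<== -7983/20
==> reckoner grow(^)
<== -7983/20
==> reckoner start(^)
<== -7983/20
==> reckoner scale(-7)
<== 55881/20
==> reckoner shrink(-71/9)
<== 504349/180
==> exchanger translate(-1926, mm, cm)
<== -963/5


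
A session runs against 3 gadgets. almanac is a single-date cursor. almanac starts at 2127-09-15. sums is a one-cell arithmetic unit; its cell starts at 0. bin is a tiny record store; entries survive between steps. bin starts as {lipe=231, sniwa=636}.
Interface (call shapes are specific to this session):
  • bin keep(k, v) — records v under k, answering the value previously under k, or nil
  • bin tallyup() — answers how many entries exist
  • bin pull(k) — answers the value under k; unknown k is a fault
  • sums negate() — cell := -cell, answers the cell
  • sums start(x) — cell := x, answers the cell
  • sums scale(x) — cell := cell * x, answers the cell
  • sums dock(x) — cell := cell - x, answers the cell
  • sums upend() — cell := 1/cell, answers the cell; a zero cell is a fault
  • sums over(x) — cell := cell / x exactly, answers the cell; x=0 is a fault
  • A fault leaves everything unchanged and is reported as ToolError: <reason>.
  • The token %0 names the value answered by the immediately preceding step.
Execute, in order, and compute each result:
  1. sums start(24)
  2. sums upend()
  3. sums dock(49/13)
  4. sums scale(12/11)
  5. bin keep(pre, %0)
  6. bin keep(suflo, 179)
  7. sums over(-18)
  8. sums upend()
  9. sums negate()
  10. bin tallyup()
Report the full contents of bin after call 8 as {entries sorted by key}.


Answer: {lipe=231, pre=-1163/286, sniwa=636, suflo=179}

Derivation:
→ sums start(24)
← 24
→ sums upend()
← 1/24
→ sums dock(49/13)
← -1163/312
→ sums scale(12/11)
← -1163/286
→ bin keep(pre, %0)
← nil
→ bin keep(suflo, 179)
← nil
→ sums over(-18)
← 1163/5148
→ sums upend()
← 5148/1163
→ sums negate()
← -5148/1163
→ bin tallyup()
← 4


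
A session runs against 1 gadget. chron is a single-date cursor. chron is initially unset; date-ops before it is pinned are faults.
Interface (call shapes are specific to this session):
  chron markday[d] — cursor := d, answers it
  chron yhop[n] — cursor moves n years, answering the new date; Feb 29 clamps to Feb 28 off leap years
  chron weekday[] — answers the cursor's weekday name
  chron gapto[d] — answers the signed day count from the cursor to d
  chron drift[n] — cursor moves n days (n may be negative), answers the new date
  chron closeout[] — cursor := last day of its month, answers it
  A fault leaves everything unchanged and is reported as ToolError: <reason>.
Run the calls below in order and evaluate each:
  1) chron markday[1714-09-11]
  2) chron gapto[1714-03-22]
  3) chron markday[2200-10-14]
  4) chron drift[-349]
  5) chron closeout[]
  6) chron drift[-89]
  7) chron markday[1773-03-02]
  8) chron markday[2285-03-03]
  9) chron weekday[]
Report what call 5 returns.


Step: chron markday[d: 1714-09-11]
Result: 1714-09-11
Step: chron gapto[d: 1714-03-22]
Result: -173
Step: chron markday[d: 2200-10-14]
Result: 2200-10-14
Step: chron drift[n: -349]
Result: 2199-10-30
Step: chron closeout[]
Result: 2199-10-31
Step: chron drift[n: -89]
Result: 2199-08-03
Step: chron markday[d: 1773-03-02]
Result: 1773-03-02
Step: chron markday[d: 2285-03-03]
Result: 2285-03-03
Step: chron weekday[]
Result: Tuesday

Answer: 2199-10-31


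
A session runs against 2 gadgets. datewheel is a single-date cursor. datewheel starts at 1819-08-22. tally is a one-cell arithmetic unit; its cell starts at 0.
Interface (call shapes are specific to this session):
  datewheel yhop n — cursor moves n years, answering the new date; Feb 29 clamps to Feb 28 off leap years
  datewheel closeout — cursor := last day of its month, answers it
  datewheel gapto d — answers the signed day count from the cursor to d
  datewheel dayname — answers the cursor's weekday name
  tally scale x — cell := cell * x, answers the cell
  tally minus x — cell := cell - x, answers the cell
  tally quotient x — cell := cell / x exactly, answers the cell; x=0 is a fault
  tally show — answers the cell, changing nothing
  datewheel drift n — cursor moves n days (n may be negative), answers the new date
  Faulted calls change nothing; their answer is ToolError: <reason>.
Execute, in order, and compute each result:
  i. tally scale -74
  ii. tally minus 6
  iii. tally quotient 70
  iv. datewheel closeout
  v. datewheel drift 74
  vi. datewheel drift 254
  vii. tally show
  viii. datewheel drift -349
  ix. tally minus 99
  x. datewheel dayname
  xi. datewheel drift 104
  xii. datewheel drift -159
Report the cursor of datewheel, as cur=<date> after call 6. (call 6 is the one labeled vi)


# tally scale(x='-74') == 0
# tally minus(x='6') == -6
# tally quotient(x='70') == -3/35
# datewheel closeout() == 1819-08-31
# datewheel drift(n='74') == 1819-11-13
# datewheel drift(n='254') == 1820-07-24
# tally show() == -3/35
# datewheel drift(n='-349') == 1819-08-10
# tally minus(x='99') == -3468/35
# datewheel dayname() == Tuesday
# datewheel drift(n='104') == 1819-11-22
# datewheel drift(n='-159') == 1819-06-16

Answer: cur=1820-07-24


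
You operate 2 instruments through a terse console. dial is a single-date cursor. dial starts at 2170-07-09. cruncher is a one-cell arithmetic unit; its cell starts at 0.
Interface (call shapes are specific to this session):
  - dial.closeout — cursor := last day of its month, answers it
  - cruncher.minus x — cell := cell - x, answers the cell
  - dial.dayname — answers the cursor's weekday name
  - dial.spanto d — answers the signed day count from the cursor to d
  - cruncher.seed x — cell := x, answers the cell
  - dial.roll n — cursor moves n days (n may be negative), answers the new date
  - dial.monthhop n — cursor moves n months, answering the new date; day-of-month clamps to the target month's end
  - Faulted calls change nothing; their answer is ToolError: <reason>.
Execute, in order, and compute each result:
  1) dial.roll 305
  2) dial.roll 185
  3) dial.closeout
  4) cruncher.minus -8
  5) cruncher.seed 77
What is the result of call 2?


# 1. dial.roll(n='305') ~> 2171-05-10
# 2. dial.roll(n='185') ~> 2171-11-11
# 3. dial.closeout() ~> 2171-11-30
# 4. cruncher.minus(x='-8') ~> 8
# 5. cruncher.seed(x='77') ~> 77

Answer: 2171-11-11


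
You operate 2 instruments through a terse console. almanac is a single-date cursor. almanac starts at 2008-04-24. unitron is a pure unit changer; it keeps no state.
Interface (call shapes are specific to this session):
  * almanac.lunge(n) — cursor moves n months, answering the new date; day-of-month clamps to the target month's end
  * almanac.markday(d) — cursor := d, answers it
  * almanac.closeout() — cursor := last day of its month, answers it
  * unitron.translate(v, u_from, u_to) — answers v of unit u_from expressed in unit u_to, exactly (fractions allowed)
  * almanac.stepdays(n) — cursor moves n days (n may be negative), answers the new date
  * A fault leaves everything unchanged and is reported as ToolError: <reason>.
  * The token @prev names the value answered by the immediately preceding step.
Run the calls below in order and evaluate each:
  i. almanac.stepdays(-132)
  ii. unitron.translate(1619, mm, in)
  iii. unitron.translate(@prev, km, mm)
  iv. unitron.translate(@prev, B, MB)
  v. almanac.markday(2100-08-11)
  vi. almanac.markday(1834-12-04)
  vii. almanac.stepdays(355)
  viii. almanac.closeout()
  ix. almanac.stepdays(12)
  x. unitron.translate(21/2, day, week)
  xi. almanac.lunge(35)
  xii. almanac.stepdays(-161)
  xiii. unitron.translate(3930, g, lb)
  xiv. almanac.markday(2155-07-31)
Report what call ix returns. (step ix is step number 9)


I invoke almanac.stepdays on n→-132, → 2007-12-14.
Then unitron.translate on v→1619, u_from→mm, u_to→in, giving 8095/127.
Using unitron.translate on v→@prev, u_from→km, u_to→mm, → 8095000000/127.
I call unitron.translate on v→@prev, u_from→B, u_to→MB, giving 8095/127.
I use almanac.markday on d→2100-08-11: 2100-08-11.
I run almanac.markday on d→1834-12-04, — result: 1834-12-04.
Calling almanac.stepdays on n→355, → 1835-11-24.
Using almanac.closeout(), which returns 1835-11-30.
Now I run almanac.stepdays on n→12, and get 1835-12-12.
I try unitron.translate on v→21/2, u_from→day, u_to→week, and observe 3/2.
I call almanac.lunge on n→35, → 1838-11-12.
I call almanac.stepdays on n→-161, and see 1838-06-04.
Invoking unitron.translate on v→3930, u_from→g, u_to→lb, and observe 393000000/45359237.
I call almanac.markday on d→2155-07-31, — result: 2155-07-31.

Answer: 1835-12-12


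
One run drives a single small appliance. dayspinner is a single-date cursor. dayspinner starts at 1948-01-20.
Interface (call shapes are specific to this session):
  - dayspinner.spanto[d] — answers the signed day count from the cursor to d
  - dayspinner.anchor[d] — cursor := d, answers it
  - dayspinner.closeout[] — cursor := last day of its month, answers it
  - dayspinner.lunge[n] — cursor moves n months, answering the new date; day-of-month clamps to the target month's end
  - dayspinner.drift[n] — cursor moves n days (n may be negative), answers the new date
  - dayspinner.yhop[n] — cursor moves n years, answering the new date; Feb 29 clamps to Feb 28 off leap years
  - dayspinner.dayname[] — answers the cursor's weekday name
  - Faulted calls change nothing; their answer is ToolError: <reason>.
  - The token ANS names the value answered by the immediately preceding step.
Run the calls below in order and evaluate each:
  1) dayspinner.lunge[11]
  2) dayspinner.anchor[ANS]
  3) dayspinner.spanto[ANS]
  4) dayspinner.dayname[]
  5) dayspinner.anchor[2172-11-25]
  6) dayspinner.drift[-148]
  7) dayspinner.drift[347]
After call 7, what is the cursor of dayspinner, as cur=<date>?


;; 1. dayspinner.lunge(n='11') : 1948-12-20
;; 2. dayspinner.anchor(d='ANS') : 1948-12-20
;; 3. dayspinner.spanto(d='ANS') : 0
;; 4. dayspinner.dayname() : Monday
;; 5. dayspinner.anchor(d='2172-11-25') : 2172-11-25
;; 6. dayspinner.drift(n='-148') : 2172-06-30
;; 7. dayspinner.drift(n='347') : 2173-06-12

Answer: cur=2173-06-12


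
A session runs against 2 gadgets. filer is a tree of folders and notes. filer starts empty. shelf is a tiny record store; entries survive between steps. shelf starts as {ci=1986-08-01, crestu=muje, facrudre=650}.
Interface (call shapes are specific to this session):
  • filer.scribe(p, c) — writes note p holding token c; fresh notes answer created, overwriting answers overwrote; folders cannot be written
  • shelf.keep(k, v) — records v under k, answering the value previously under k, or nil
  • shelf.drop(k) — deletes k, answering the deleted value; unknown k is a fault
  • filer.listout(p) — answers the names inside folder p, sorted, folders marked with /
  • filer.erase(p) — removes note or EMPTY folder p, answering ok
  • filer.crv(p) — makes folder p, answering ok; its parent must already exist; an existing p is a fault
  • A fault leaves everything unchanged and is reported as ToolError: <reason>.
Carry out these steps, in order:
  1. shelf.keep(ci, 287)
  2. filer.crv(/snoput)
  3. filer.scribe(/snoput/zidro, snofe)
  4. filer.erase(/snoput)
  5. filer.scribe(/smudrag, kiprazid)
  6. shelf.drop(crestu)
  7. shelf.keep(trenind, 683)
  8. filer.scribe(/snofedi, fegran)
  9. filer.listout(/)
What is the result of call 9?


Answer: [smudrag, snofedi, snoput/]

Derivation:
>> shelf.keep(k→ci, v→287)
<< 1986-08-01
>> filer.crv(p→/snoput)
<< ok
>> filer.scribe(p→/snoput/zidro, c→snofe)
<< created
>> filer.erase(p→/snoput)
<< ToolError: not empty
>> filer.scribe(p→/smudrag, c→kiprazid)
<< created
>> shelf.drop(k→crestu)
<< muje
>> shelf.keep(k→trenind, v→683)
<< nil
>> filer.scribe(p→/snofedi, c→fegran)
<< created
>> filer.listout(p→/)
<< [smudrag, snofedi, snoput/]


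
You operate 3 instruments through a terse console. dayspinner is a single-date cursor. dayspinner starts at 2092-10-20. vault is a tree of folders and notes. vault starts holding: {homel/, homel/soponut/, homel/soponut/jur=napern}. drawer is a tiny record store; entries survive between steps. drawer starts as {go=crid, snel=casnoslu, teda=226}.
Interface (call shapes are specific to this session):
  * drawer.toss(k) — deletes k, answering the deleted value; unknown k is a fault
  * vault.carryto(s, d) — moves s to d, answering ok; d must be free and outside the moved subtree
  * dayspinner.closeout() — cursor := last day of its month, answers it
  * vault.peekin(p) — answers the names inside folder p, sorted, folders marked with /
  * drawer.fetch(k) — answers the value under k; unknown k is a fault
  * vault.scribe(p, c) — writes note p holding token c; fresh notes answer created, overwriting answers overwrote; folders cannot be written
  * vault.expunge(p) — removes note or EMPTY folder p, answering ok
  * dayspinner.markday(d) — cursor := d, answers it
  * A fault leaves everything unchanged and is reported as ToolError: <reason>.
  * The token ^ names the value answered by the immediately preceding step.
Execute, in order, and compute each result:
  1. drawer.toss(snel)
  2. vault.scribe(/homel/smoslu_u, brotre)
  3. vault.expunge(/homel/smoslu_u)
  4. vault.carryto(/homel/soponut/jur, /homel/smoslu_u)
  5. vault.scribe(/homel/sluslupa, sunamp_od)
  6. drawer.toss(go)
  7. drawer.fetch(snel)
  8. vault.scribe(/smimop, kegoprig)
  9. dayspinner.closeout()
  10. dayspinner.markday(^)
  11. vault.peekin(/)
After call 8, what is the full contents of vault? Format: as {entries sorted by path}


> toss k='snel'
= casnoslu
> scribe p='/homel/smoslu_u' c='brotre'
= created
> expunge p='/homel/smoslu_u'
= ok
> carryto s='/homel/soponut/jur' d='/homel/smoslu_u'
= ok
> scribe p='/homel/sluslupa' c='sunamp_od'
= created
> toss k='go'
= crid
> fetch k='snel'
= ToolError: no such key snel
> scribe p='/smimop' c='kegoprig'
= created
> closeout
= 2092-10-31
> markday d='^'
= 2092-10-31
> peekin p='/'
= [homel/, smimop]

Answer: {homel/, homel/sluslupa=sunamp_od, homel/smoslu_u=napern, homel/soponut/, smimop=kegoprig}


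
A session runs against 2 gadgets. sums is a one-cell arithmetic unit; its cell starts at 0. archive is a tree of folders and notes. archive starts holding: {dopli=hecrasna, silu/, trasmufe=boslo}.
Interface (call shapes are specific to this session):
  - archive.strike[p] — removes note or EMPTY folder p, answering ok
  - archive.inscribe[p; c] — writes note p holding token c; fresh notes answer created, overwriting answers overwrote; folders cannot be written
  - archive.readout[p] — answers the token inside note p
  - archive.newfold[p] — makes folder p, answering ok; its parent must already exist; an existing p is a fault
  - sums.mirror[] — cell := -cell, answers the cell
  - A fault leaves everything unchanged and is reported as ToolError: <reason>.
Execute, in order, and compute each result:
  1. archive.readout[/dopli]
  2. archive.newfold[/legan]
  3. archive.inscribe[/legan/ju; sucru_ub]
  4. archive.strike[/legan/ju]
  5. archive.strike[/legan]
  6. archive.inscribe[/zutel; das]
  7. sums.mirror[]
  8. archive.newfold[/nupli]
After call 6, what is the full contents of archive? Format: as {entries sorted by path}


> archive.readout /dopli
[out] hecrasna
> archive.newfold /legan
[out] ok
> archive.inscribe /legan/ju sucru_ub
[out] created
> archive.strike /legan/ju
[out] ok
> archive.strike /legan
[out] ok
> archive.inscribe /zutel das
[out] created
> sums.mirror
[out] 0
> archive.newfold /nupli
[out] ok

Answer: {dopli=hecrasna, silu/, trasmufe=boslo, zutel=das}


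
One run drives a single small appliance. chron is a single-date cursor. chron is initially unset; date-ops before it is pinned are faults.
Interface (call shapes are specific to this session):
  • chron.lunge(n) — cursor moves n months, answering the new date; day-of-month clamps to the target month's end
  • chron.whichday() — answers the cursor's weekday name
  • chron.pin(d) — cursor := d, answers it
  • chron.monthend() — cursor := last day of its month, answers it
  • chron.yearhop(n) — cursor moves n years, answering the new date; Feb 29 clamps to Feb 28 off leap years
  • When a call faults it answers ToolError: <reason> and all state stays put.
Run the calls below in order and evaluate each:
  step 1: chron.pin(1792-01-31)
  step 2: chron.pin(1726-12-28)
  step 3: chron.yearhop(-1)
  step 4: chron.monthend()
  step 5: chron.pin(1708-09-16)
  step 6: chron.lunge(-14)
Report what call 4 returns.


Answer: 1725-12-31

Derivation:
>> chron.pin(d='1792-01-31')
<< 1792-01-31
>> chron.pin(d='1726-12-28')
<< 1726-12-28
>> chron.yearhop(n='-1')
<< 1725-12-28
>> chron.monthend()
<< 1725-12-31
>> chron.pin(d='1708-09-16')
<< 1708-09-16
>> chron.lunge(n='-14')
<< 1707-07-16
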